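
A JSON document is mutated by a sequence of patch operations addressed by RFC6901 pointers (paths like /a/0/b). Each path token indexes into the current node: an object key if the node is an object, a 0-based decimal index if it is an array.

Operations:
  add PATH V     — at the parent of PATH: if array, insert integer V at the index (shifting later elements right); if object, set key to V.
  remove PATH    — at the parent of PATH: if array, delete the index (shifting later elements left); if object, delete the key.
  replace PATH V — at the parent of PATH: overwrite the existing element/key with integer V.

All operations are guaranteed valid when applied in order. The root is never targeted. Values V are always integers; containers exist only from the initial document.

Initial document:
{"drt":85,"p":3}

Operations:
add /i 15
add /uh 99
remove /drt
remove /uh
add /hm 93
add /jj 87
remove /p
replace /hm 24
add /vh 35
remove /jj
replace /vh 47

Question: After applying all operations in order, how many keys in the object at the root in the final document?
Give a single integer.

After op 1 (add /i 15): {"drt":85,"i":15,"p":3}
After op 2 (add /uh 99): {"drt":85,"i":15,"p":3,"uh":99}
After op 3 (remove /drt): {"i":15,"p":3,"uh":99}
After op 4 (remove /uh): {"i":15,"p":3}
After op 5 (add /hm 93): {"hm":93,"i":15,"p":3}
After op 6 (add /jj 87): {"hm":93,"i":15,"jj":87,"p":3}
After op 7 (remove /p): {"hm":93,"i":15,"jj":87}
After op 8 (replace /hm 24): {"hm":24,"i":15,"jj":87}
After op 9 (add /vh 35): {"hm":24,"i":15,"jj":87,"vh":35}
After op 10 (remove /jj): {"hm":24,"i":15,"vh":35}
After op 11 (replace /vh 47): {"hm":24,"i":15,"vh":47}
Size at the root: 3

Answer: 3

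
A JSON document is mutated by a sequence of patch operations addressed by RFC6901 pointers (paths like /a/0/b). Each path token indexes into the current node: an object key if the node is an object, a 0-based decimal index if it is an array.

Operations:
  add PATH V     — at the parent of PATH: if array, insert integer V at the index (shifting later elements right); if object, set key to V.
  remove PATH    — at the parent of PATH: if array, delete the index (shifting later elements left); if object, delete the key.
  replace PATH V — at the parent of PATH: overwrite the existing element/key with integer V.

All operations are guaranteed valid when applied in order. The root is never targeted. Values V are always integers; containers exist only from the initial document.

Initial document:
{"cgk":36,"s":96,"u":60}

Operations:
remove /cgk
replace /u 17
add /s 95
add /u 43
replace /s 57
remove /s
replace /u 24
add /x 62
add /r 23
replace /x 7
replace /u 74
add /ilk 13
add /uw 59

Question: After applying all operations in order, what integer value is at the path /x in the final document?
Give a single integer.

After op 1 (remove /cgk): {"s":96,"u":60}
After op 2 (replace /u 17): {"s":96,"u":17}
After op 3 (add /s 95): {"s":95,"u":17}
After op 4 (add /u 43): {"s":95,"u":43}
After op 5 (replace /s 57): {"s":57,"u":43}
After op 6 (remove /s): {"u":43}
After op 7 (replace /u 24): {"u":24}
After op 8 (add /x 62): {"u":24,"x":62}
After op 9 (add /r 23): {"r":23,"u":24,"x":62}
After op 10 (replace /x 7): {"r":23,"u":24,"x":7}
After op 11 (replace /u 74): {"r":23,"u":74,"x":7}
After op 12 (add /ilk 13): {"ilk":13,"r":23,"u":74,"x":7}
After op 13 (add /uw 59): {"ilk":13,"r":23,"u":74,"uw":59,"x":7}
Value at /x: 7

Answer: 7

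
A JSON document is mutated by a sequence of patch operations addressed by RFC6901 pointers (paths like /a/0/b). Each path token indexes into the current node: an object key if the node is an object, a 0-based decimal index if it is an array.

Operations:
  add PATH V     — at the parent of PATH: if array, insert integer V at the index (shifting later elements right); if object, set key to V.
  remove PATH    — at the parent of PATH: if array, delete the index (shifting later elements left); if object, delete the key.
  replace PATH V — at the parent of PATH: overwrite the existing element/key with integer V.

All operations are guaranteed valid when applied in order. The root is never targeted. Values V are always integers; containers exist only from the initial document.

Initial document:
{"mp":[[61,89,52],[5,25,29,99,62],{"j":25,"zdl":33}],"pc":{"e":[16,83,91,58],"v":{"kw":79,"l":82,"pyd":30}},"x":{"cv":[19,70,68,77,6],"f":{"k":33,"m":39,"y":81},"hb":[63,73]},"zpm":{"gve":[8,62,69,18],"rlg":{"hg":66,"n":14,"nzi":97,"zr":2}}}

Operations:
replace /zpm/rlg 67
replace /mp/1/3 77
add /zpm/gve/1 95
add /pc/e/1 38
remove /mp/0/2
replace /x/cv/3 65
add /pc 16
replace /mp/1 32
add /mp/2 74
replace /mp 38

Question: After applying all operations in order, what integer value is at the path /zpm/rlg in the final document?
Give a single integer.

After op 1 (replace /zpm/rlg 67): {"mp":[[61,89,52],[5,25,29,99,62],{"j":25,"zdl":33}],"pc":{"e":[16,83,91,58],"v":{"kw":79,"l":82,"pyd":30}},"x":{"cv":[19,70,68,77,6],"f":{"k":33,"m":39,"y":81},"hb":[63,73]},"zpm":{"gve":[8,62,69,18],"rlg":67}}
After op 2 (replace /mp/1/3 77): {"mp":[[61,89,52],[5,25,29,77,62],{"j":25,"zdl":33}],"pc":{"e":[16,83,91,58],"v":{"kw":79,"l":82,"pyd":30}},"x":{"cv":[19,70,68,77,6],"f":{"k":33,"m":39,"y":81},"hb":[63,73]},"zpm":{"gve":[8,62,69,18],"rlg":67}}
After op 3 (add /zpm/gve/1 95): {"mp":[[61,89,52],[5,25,29,77,62],{"j":25,"zdl":33}],"pc":{"e":[16,83,91,58],"v":{"kw":79,"l":82,"pyd":30}},"x":{"cv":[19,70,68,77,6],"f":{"k":33,"m":39,"y":81},"hb":[63,73]},"zpm":{"gve":[8,95,62,69,18],"rlg":67}}
After op 4 (add /pc/e/1 38): {"mp":[[61,89,52],[5,25,29,77,62],{"j":25,"zdl":33}],"pc":{"e":[16,38,83,91,58],"v":{"kw":79,"l":82,"pyd":30}},"x":{"cv":[19,70,68,77,6],"f":{"k":33,"m":39,"y":81},"hb":[63,73]},"zpm":{"gve":[8,95,62,69,18],"rlg":67}}
After op 5 (remove /mp/0/2): {"mp":[[61,89],[5,25,29,77,62],{"j":25,"zdl":33}],"pc":{"e":[16,38,83,91,58],"v":{"kw":79,"l":82,"pyd":30}},"x":{"cv":[19,70,68,77,6],"f":{"k":33,"m":39,"y":81},"hb":[63,73]},"zpm":{"gve":[8,95,62,69,18],"rlg":67}}
After op 6 (replace /x/cv/3 65): {"mp":[[61,89],[5,25,29,77,62],{"j":25,"zdl":33}],"pc":{"e":[16,38,83,91,58],"v":{"kw":79,"l":82,"pyd":30}},"x":{"cv":[19,70,68,65,6],"f":{"k":33,"m":39,"y":81},"hb":[63,73]},"zpm":{"gve":[8,95,62,69,18],"rlg":67}}
After op 7 (add /pc 16): {"mp":[[61,89],[5,25,29,77,62],{"j":25,"zdl":33}],"pc":16,"x":{"cv":[19,70,68,65,6],"f":{"k":33,"m":39,"y":81},"hb":[63,73]},"zpm":{"gve":[8,95,62,69,18],"rlg":67}}
After op 8 (replace /mp/1 32): {"mp":[[61,89],32,{"j":25,"zdl":33}],"pc":16,"x":{"cv":[19,70,68,65,6],"f":{"k":33,"m":39,"y":81},"hb":[63,73]},"zpm":{"gve":[8,95,62,69,18],"rlg":67}}
After op 9 (add /mp/2 74): {"mp":[[61,89],32,74,{"j":25,"zdl":33}],"pc":16,"x":{"cv":[19,70,68,65,6],"f":{"k":33,"m":39,"y":81},"hb":[63,73]},"zpm":{"gve":[8,95,62,69,18],"rlg":67}}
After op 10 (replace /mp 38): {"mp":38,"pc":16,"x":{"cv":[19,70,68,65,6],"f":{"k":33,"m":39,"y":81},"hb":[63,73]},"zpm":{"gve":[8,95,62,69,18],"rlg":67}}
Value at /zpm/rlg: 67

Answer: 67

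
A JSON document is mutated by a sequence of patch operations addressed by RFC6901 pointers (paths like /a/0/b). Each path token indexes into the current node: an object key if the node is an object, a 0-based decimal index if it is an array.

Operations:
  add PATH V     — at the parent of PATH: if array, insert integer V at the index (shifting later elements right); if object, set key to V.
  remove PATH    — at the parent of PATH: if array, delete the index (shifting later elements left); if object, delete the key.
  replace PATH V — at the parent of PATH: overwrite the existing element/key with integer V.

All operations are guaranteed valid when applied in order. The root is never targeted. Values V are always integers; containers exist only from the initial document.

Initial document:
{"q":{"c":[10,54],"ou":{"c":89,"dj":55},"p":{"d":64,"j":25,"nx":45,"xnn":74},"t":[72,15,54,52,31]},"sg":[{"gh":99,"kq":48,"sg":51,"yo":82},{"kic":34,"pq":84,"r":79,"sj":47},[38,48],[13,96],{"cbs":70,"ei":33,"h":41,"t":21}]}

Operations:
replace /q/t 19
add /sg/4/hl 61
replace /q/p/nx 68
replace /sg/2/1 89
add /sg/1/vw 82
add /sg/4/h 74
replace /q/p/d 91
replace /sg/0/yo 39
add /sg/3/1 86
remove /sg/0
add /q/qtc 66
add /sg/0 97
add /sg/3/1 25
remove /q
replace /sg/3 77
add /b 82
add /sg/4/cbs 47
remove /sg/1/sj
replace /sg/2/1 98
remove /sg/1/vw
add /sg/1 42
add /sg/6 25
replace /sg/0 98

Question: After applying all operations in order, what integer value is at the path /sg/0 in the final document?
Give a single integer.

After op 1 (replace /q/t 19): {"q":{"c":[10,54],"ou":{"c":89,"dj":55},"p":{"d":64,"j":25,"nx":45,"xnn":74},"t":19},"sg":[{"gh":99,"kq":48,"sg":51,"yo":82},{"kic":34,"pq":84,"r":79,"sj":47},[38,48],[13,96],{"cbs":70,"ei":33,"h":41,"t":21}]}
After op 2 (add /sg/4/hl 61): {"q":{"c":[10,54],"ou":{"c":89,"dj":55},"p":{"d":64,"j":25,"nx":45,"xnn":74},"t":19},"sg":[{"gh":99,"kq":48,"sg":51,"yo":82},{"kic":34,"pq":84,"r":79,"sj":47},[38,48],[13,96],{"cbs":70,"ei":33,"h":41,"hl":61,"t":21}]}
After op 3 (replace /q/p/nx 68): {"q":{"c":[10,54],"ou":{"c":89,"dj":55},"p":{"d":64,"j":25,"nx":68,"xnn":74},"t":19},"sg":[{"gh":99,"kq":48,"sg":51,"yo":82},{"kic":34,"pq":84,"r":79,"sj":47},[38,48],[13,96],{"cbs":70,"ei":33,"h":41,"hl":61,"t":21}]}
After op 4 (replace /sg/2/1 89): {"q":{"c":[10,54],"ou":{"c":89,"dj":55},"p":{"d":64,"j":25,"nx":68,"xnn":74},"t":19},"sg":[{"gh":99,"kq":48,"sg":51,"yo":82},{"kic":34,"pq":84,"r":79,"sj":47},[38,89],[13,96],{"cbs":70,"ei":33,"h":41,"hl":61,"t":21}]}
After op 5 (add /sg/1/vw 82): {"q":{"c":[10,54],"ou":{"c":89,"dj":55},"p":{"d":64,"j":25,"nx":68,"xnn":74},"t":19},"sg":[{"gh":99,"kq":48,"sg":51,"yo":82},{"kic":34,"pq":84,"r":79,"sj":47,"vw":82},[38,89],[13,96],{"cbs":70,"ei":33,"h":41,"hl":61,"t":21}]}
After op 6 (add /sg/4/h 74): {"q":{"c":[10,54],"ou":{"c":89,"dj":55},"p":{"d":64,"j":25,"nx":68,"xnn":74},"t":19},"sg":[{"gh":99,"kq":48,"sg":51,"yo":82},{"kic":34,"pq":84,"r":79,"sj":47,"vw":82},[38,89],[13,96],{"cbs":70,"ei":33,"h":74,"hl":61,"t":21}]}
After op 7 (replace /q/p/d 91): {"q":{"c":[10,54],"ou":{"c":89,"dj":55},"p":{"d":91,"j":25,"nx":68,"xnn":74},"t":19},"sg":[{"gh":99,"kq":48,"sg":51,"yo":82},{"kic":34,"pq":84,"r":79,"sj":47,"vw":82},[38,89],[13,96],{"cbs":70,"ei":33,"h":74,"hl":61,"t":21}]}
After op 8 (replace /sg/0/yo 39): {"q":{"c":[10,54],"ou":{"c":89,"dj":55},"p":{"d":91,"j":25,"nx":68,"xnn":74},"t":19},"sg":[{"gh":99,"kq":48,"sg":51,"yo":39},{"kic":34,"pq":84,"r":79,"sj":47,"vw":82},[38,89],[13,96],{"cbs":70,"ei":33,"h":74,"hl":61,"t":21}]}
After op 9 (add /sg/3/1 86): {"q":{"c":[10,54],"ou":{"c":89,"dj":55},"p":{"d":91,"j":25,"nx":68,"xnn":74},"t":19},"sg":[{"gh":99,"kq":48,"sg":51,"yo":39},{"kic":34,"pq":84,"r":79,"sj":47,"vw":82},[38,89],[13,86,96],{"cbs":70,"ei":33,"h":74,"hl":61,"t":21}]}
After op 10 (remove /sg/0): {"q":{"c":[10,54],"ou":{"c":89,"dj":55},"p":{"d":91,"j":25,"nx":68,"xnn":74},"t":19},"sg":[{"kic":34,"pq":84,"r":79,"sj":47,"vw":82},[38,89],[13,86,96],{"cbs":70,"ei":33,"h":74,"hl":61,"t":21}]}
After op 11 (add /q/qtc 66): {"q":{"c":[10,54],"ou":{"c":89,"dj":55},"p":{"d":91,"j":25,"nx":68,"xnn":74},"qtc":66,"t":19},"sg":[{"kic":34,"pq":84,"r":79,"sj":47,"vw":82},[38,89],[13,86,96],{"cbs":70,"ei":33,"h":74,"hl":61,"t":21}]}
After op 12 (add /sg/0 97): {"q":{"c":[10,54],"ou":{"c":89,"dj":55},"p":{"d":91,"j":25,"nx":68,"xnn":74},"qtc":66,"t":19},"sg":[97,{"kic":34,"pq":84,"r":79,"sj":47,"vw":82},[38,89],[13,86,96],{"cbs":70,"ei":33,"h":74,"hl":61,"t":21}]}
After op 13 (add /sg/3/1 25): {"q":{"c":[10,54],"ou":{"c":89,"dj":55},"p":{"d":91,"j":25,"nx":68,"xnn":74},"qtc":66,"t":19},"sg":[97,{"kic":34,"pq":84,"r":79,"sj":47,"vw":82},[38,89],[13,25,86,96],{"cbs":70,"ei":33,"h":74,"hl":61,"t":21}]}
After op 14 (remove /q): {"sg":[97,{"kic":34,"pq":84,"r":79,"sj":47,"vw":82},[38,89],[13,25,86,96],{"cbs":70,"ei":33,"h":74,"hl":61,"t":21}]}
After op 15 (replace /sg/3 77): {"sg":[97,{"kic":34,"pq":84,"r":79,"sj":47,"vw":82},[38,89],77,{"cbs":70,"ei":33,"h":74,"hl":61,"t":21}]}
After op 16 (add /b 82): {"b":82,"sg":[97,{"kic":34,"pq":84,"r":79,"sj":47,"vw":82},[38,89],77,{"cbs":70,"ei":33,"h":74,"hl":61,"t":21}]}
After op 17 (add /sg/4/cbs 47): {"b":82,"sg":[97,{"kic":34,"pq":84,"r":79,"sj":47,"vw":82},[38,89],77,{"cbs":47,"ei":33,"h":74,"hl":61,"t":21}]}
After op 18 (remove /sg/1/sj): {"b":82,"sg":[97,{"kic":34,"pq":84,"r":79,"vw":82},[38,89],77,{"cbs":47,"ei":33,"h":74,"hl":61,"t":21}]}
After op 19 (replace /sg/2/1 98): {"b":82,"sg":[97,{"kic":34,"pq":84,"r":79,"vw":82},[38,98],77,{"cbs":47,"ei":33,"h":74,"hl":61,"t":21}]}
After op 20 (remove /sg/1/vw): {"b":82,"sg":[97,{"kic":34,"pq":84,"r":79},[38,98],77,{"cbs":47,"ei":33,"h":74,"hl":61,"t":21}]}
After op 21 (add /sg/1 42): {"b":82,"sg":[97,42,{"kic":34,"pq":84,"r":79},[38,98],77,{"cbs":47,"ei":33,"h":74,"hl":61,"t":21}]}
After op 22 (add /sg/6 25): {"b":82,"sg":[97,42,{"kic":34,"pq":84,"r":79},[38,98],77,{"cbs":47,"ei":33,"h":74,"hl":61,"t":21},25]}
After op 23 (replace /sg/0 98): {"b":82,"sg":[98,42,{"kic":34,"pq":84,"r":79},[38,98],77,{"cbs":47,"ei":33,"h":74,"hl":61,"t":21},25]}
Value at /sg/0: 98

Answer: 98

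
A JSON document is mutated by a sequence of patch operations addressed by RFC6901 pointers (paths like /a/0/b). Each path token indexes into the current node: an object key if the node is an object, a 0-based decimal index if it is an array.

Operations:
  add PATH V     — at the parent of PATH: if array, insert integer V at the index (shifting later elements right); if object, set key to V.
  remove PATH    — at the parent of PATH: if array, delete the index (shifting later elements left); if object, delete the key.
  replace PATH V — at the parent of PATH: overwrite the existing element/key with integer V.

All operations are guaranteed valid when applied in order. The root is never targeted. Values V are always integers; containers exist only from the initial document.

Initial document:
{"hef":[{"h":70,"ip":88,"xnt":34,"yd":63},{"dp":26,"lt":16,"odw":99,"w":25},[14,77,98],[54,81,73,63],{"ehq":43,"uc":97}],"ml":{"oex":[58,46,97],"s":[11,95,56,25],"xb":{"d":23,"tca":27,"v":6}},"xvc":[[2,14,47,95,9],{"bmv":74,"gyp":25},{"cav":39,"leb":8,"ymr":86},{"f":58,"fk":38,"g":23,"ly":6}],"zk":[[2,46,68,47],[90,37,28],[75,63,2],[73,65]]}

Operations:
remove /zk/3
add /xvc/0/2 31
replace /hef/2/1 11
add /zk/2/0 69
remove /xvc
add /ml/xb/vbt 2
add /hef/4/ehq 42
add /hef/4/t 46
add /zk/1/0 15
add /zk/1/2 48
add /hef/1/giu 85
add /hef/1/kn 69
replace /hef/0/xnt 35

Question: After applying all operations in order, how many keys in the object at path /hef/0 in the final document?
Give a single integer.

After op 1 (remove /zk/3): {"hef":[{"h":70,"ip":88,"xnt":34,"yd":63},{"dp":26,"lt":16,"odw":99,"w":25},[14,77,98],[54,81,73,63],{"ehq":43,"uc":97}],"ml":{"oex":[58,46,97],"s":[11,95,56,25],"xb":{"d":23,"tca":27,"v":6}},"xvc":[[2,14,47,95,9],{"bmv":74,"gyp":25},{"cav":39,"leb":8,"ymr":86},{"f":58,"fk":38,"g":23,"ly":6}],"zk":[[2,46,68,47],[90,37,28],[75,63,2]]}
After op 2 (add /xvc/0/2 31): {"hef":[{"h":70,"ip":88,"xnt":34,"yd":63},{"dp":26,"lt":16,"odw":99,"w":25},[14,77,98],[54,81,73,63],{"ehq":43,"uc":97}],"ml":{"oex":[58,46,97],"s":[11,95,56,25],"xb":{"d":23,"tca":27,"v":6}},"xvc":[[2,14,31,47,95,9],{"bmv":74,"gyp":25},{"cav":39,"leb":8,"ymr":86},{"f":58,"fk":38,"g":23,"ly":6}],"zk":[[2,46,68,47],[90,37,28],[75,63,2]]}
After op 3 (replace /hef/2/1 11): {"hef":[{"h":70,"ip":88,"xnt":34,"yd":63},{"dp":26,"lt":16,"odw":99,"w":25},[14,11,98],[54,81,73,63],{"ehq":43,"uc":97}],"ml":{"oex":[58,46,97],"s":[11,95,56,25],"xb":{"d":23,"tca":27,"v":6}},"xvc":[[2,14,31,47,95,9],{"bmv":74,"gyp":25},{"cav":39,"leb":8,"ymr":86},{"f":58,"fk":38,"g":23,"ly":6}],"zk":[[2,46,68,47],[90,37,28],[75,63,2]]}
After op 4 (add /zk/2/0 69): {"hef":[{"h":70,"ip":88,"xnt":34,"yd":63},{"dp":26,"lt":16,"odw":99,"w":25},[14,11,98],[54,81,73,63],{"ehq":43,"uc":97}],"ml":{"oex":[58,46,97],"s":[11,95,56,25],"xb":{"d":23,"tca":27,"v":6}},"xvc":[[2,14,31,47,95,9],{"bmv":74,"gyp":25},{"cav":39,"leb":8,"ymr":86},{"f":58,"fk":38,"g":23,"ly":6}],"zk":[[2,46,68,47],[90,37,28],[69,75,63,2]]}
After op 5 (remove /xvc): {"hef":[{"h":70,"ip":88,"xnt":34,"yd":63},{"dp":26,"lt":16,"odw":99,"w":25},[14,11,98],[54,81,73,63],{"ehq":43,"uc":97}],"ml":{"oex":[58,46,97],"s":[11,95,56,25],"xb":{"d":23,"tca":27,"v":6}},"zk":[[2,46,68,47],[90,37,28],[69,75,63,2]]}
After op 6 (add /ml/xb/vbt 2): {"hef":[{"h":70,"ip":88,"xnt":34,"yd":63},{"dp":26,"lt":16,"odw":99,"w":25},[14,11,98],[54,81,73,63],{"ehq":43,"uc":97}],"ml":{"oex":[58,46,97],"s":[11,95,56,25],"xb":{"d":23,"tca":27,"v":6,"vbt":2}},"zk":[[2,46,68,47],[90,37,28],[69,75,63,2]]}
After op 7 (add /hef/4/ehq 42): {"hef":[{"h":70,"ip":88,"xnt":34,"yd":63},{"dp":26,"lt":16,"odw":99,"w":25},[14,11,98],[54,81,73,63],{"ehq":42,"uc":97}],"ml":{"oex":[58,46,97],"s":[11,95,56,25],"xb":{"d":23,"tca":27,"v":6,"vbt":2}},"zk":[[2,46,68,47],[90,37,28],[69,75,63,2]]}
After op 8 (add /hef/4/t 46): {"hef":[{"h":70,"ip":88,"xnt":34,"yd":63},{"dp":26,"lt":16,"odw":99,"w":25},[14,11,98],[54,81,73,63],{"ehq":42,"t":46,"uc":97}],"ml":{"oex":[58,46,97],"s":[11,95,56,25],"xb":{"d":23,"tca":27,"v":6,"vbt":2}},"zk":[[2,46,68,47],[90,37,28],[69,75,63,2]]}
After op 9 (add /zk/1/0 15): {"hef":[{"h":70,"ip":88,"xnt":34,"yd":63},{"dp":26,"lt":16,"odw":99,"w":25},[14,11,98],[54,81,73,63],{"ehq":42,"t":46,"uc":97}],"ml":{"oex":[58,46,97],"s":[11,95,56,25],"xb":{"d":23,"tca":27,"v":6,"vbt":2}},"zk":[[2,46,68,47],[15,90,37,28],[69,75,63,2]]}
After op 10 (add /zk/1/2 48): {"hef":[{"h":70,"ip":88,"xnt":34,"yd":63},{"dp":26,"lt":16,"odw":99,"w":25},[14,11,98],[54,81,73,63],{"ehq":42,"t":46,"uc":97}],"ml":{"oex":[58,46,97],"s":[11,95,56,25],"xb":{"d":23,"tca":27,"v":6,"vbt":2}},"zk":[[2,46,68,47],[15,90,48,37,28],[69,75,63,2]]}
After op 11 (add /hef/1/giu 85): {"hef":[{"h":70,"ip":88,"xnt":34,"yd":63},{"dp":26,"giu":85,"lt":16,"odw":99,"w":25},[14,11,98],[54,81,73,63],{"ehq":42,"t":46,"uc":97}],"ml":{"oex":[58,46,97],"s":[11,95,56,25],"xb":{"d":23,"tca":27,"v":6,"vbt":2}},"zk":[[2,46,68,47],[15,90,48,37,28],[69,75,63,2]]}
After op 12 (add /hef/1/kn 69): {"hef":[{"h":70,"ip":88,"xnt":34,"yd":63},{"dp":26,"giu":85,"kn":69,"lt":16,"odw":99,"w":25},[14,11,98],[54,81,73,63],{"ehq":42,"t":46,"uc":97}],"ml":{"oex":[58,46,97],"s":[11,95,56,25],"xb":{"d":23,"tca":27,"v":6,"vbt":2}},"zk":[[2,46,68,47],[15,90,48,37,28],[69,75,63,2]]}
After op 13 (replace /hef/0/xnt 35): {"hef":[{"h":70,"ip":88,"xnt":35,"yd":63},{"dp":26,"giu":85,"kn":69,"lt":16,"odw":99,"w":25},[14,11,98],[54,81,73,63],{"ehq":42,"t":46,"uc":97}],"ml":{"oex":[58,46,97],"s":[11,95,56,25],"xb":{"d":23,"tca":27,"v":6,"vbt":2}},"zk":[[2,46,68,47],[15,90,48,37,28],[69,75,63,2]]}
Size at path /hef/0: 4

Answer: 4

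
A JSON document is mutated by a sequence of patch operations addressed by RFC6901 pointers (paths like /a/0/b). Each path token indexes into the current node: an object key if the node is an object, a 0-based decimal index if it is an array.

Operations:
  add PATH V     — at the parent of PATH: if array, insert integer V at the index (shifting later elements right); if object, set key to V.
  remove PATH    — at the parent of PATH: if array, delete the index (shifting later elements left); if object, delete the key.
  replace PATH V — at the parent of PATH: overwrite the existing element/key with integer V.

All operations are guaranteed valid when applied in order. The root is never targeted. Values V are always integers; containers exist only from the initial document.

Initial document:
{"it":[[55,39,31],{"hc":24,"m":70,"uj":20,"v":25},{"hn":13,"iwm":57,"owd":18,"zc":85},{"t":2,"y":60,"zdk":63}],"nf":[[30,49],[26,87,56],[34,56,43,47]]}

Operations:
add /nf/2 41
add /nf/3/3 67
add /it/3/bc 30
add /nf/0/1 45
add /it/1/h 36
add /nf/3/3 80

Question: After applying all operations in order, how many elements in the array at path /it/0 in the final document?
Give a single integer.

Answer: 3

Derivation:
After op 1 (add /nf/2 41): {"it":[[55,39,31],{"hc":24,"m":70,"uj":20,"v":25},{"hn":13,"iwm":57,"owd":18,"zc":85},{"t":2,"y":60,"zdk":63}],"nf":[[30,49],[26,87,56],41,[34,56,43,47]]}
After op 2 (add /nf/3/3 67): {"it":[[55,39,31],{"hc":24,"m":70,"uj":20,"v":25},{"hn":13,"iwm":57,"owd":18,"zc":85},{"t":2,"y":60,"zdk":63}],"nf":[[30,49],[26,87,56],41,[34,56,43,67,47]]}
After op 3 (add /it/3/bc 30): {"it":[[55,39,31],{"hc":24,"m":70,"uj":20,"v":25},{"hn":13,"iwm":57,"owd":18,"zc":85},{"bc":30,"t":2,"y":60,"zdk":63}],"nf":[[30,49],[26,87,56],41,[34,56,43,67,47]]}
After op 4 (add /nf/0/1 45): {"it":[[55,39,31],{"hc":24,"m":70,"uj":20,"v":25},{"hn":13,"iwm":57,"owd":18,"zc":85},{"bc":30,"t":2,"y":60,"zdk":63}],"nf":[[30,45,49],[26,87,56],41,[34,56,43,67,47]]}
After op 5 (add /it/1/h 36): {"it":[[55,39,31],{"h":36,"hc":24,"m":70,"uj":20,"v":25},{"hn":13,"iwm":57,"owd":18,"zc":85},{"bc":30,"t":2,"y":60,"zdk":63}],"nf":[[30,45,49],[26,87,56],41,[34,56,43,67,47]]}
After op 6 (add /nf/3/3 80): {"it":[[55,39,31],{"h":36,"hc":24,"m":70,"uj":20,"v":25},{"hn":13,"iwm":57,"owd":18,"zc":85},{"bc":30,"t":2,"y":60,"zdk":63}],"nf":[[30,45,49],[26,87,56],41,[34,56,43,80,67,47]]}
Size at path /it/0: 3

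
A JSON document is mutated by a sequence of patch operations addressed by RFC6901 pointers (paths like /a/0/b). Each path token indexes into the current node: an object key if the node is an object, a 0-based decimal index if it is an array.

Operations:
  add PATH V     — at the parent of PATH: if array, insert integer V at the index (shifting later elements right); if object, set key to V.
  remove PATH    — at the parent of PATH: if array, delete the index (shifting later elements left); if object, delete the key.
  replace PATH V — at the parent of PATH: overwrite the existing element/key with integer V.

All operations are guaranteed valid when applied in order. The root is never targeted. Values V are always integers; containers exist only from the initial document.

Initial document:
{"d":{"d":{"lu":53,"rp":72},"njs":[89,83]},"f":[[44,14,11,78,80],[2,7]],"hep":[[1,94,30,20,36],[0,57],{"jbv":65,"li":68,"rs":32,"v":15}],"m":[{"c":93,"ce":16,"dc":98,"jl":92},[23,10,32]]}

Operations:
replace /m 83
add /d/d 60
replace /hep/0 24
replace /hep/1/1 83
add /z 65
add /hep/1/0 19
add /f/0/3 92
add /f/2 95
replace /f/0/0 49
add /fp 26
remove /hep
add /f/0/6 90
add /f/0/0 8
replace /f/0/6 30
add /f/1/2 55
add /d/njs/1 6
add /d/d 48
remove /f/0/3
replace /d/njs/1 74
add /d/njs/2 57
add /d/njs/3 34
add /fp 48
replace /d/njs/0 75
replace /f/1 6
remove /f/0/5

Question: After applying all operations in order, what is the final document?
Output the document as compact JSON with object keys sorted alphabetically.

Answer: {"d":{"d":48,"njs":[75,74,57,34,83]},"f":[[8,49,14,92,78,90],6,95],"fp":48,"m":83,"z":65}

Derivation:
After op 1 (replace /m 83): {"d":{"d":{"lu":53,"rp":72},"njs":[89,83]},"f":[[44,14,11,78,80],[2,7]],"hep":[[1,94,30,20,36],[0,57],{"jbv":65,"li":68,"rs":32,"v":15}],"m":83}
After op 2 (add /d/d 60): {"d":{"d":60,"njs":[89,83]},"f":[[44,14,11,78,80],[2,7]],"hep":[[1,94,30,20,36],[0,57],{"jbv":65,"li":68,"rs":32,"v":15}],"m":83}
After op 3 (replace /hep/0 24): {"d":{"d":60,"njs":[89,83]},"f":[[44,14,11,78,80],[2,7]],"hep":[24,[0,57],{"jbv":65,"li":68,"rs":32,"v":15}],"m":83}
After op 4 (replace /hep/1/1 83): {"d":{"d":60,"njs":[89,83]},"f":[[44,14,11,78,80],[2,7]],"hep":[24,[0,83],{"jbv":65,"li":68,"rs":32,"v":15}],"m":83}
After op 5 (add /z 65): {"d":{"d":60,"njs":[89,83]},"f":[[44,14,11,78,80],[2,7]],"hep":[24,[0,83],{"jbv":65,"li":68,"rs":32,"v":15}],"m":83,"z":65}
After op 6 (add /hep/1/0 19): {"d":{"d":60,"njs":[89,83]},"f":[[44,14,11,78,80],[2,7]],"hep":[24,[19,0,83],{"jbv":65,"li":68,"rs":32,"v":15}],"m":83,"z":65}
After op 7 (add /f/0/3 92): {"d":{"d":60,"njs":[89,83]},"f":[[44,14,11,92,78,80],[2,7]],"hep":[24,[19,0,83],{"jbv":65,"li":68,"rs":32,"v":15}],"m":83,"z":65}
After op 8 (add /f/2 95): {"d":{"d":60,"njs":[89,83]},"f":[[44,14,11,92,78,80],[2,7],95],"hep":[24,[19,0,83],{"jbv":65,"li":68,"rs":32,"v":15}],"m":83,"z":65}
After op 9 (replace /f/0/0 49): {"d":{"d":60,"njs":[89,83]},"f":[[49,14,11,92,78,80],[2,7],95],"hep":[24,[19,0,83],{"jbv":65,"li":68,"rs":32,"v":15}],"m":83,"z":65}
After op 10 (add /fp 26): {"d":{"d":60,"njs":[89,83]},"f":[[49,14,11,92,78,80],[2,7],95],"fp":26,"hep":[24,[19,0,83],{"jbv":65,"li":68,"rs":32,"v":15}],"m":83,"z":65}
After op 11 (remove /hep): {"d":{"d":60,"njs":[89,83]},"f":[[49,14,11,92,78,80],[2,7],95],"fp":26,"m":83,"z":65}
After op 12 (add /f/0/6 90): {"d":{"d":60,"njs":[89,83]},"f":[[49,14,11,92,78,80,90],[2,7],95],"fp":26,"m":83,"z":65}
After op 13 (add /f/0/0 8): {"d":{"d":60,"njs":[89,83]},"f":[[8,49,14,11,92,78,80,90],[2,7],95],"fp":26,"m":83,"z":65}
After op 14 (replace /f/0/6 30): {"d":{"d":60,"njs":[89,83]},"f":[[8,49,14,11,92,78,30,90],[2,7],95],"fp":26,"m":83,"z":65}
After op 15 (add /f/1/2 55): {"d":{"d":60,"njs":[89,83]},"f":[[8,49,14,11,92,78,30,90],[2,7,55],95],"fp":26,"m":83,"z":65}
After op 16 (add /d/njs/1 6): {"d":{"d":60,"njs":[89,6,83]},"f":[[8,49,14,11,92,78,30,90],[2,7,55],95],"fp":26,"m":83,"z":65}
After op 17 (add /d/d 48): {"d":{"d":48,"njs":[89,6,83]},"f":[[8,49,14,11,92,78,30,90],[2,7,55],95],"fp":26,"m":83,"z":65}
After op 18 (remove /f/0/3): {"d":{"d":48,"njs":[89,6,83]},"f":[[8,49,14,92,78,30,90],[2,7,55],95],"fp":26,"m":83,"z":65}
After op 19 (replace /d/njs/1 74): {"d":{"d":48,"njs":[89,74,83]},"f":[[8,49,14,92,78,30,90],[2,7,55],95],"fp":26,"m":83,"z":65}
After op 20 (add /d/njs/2 57): {"d":{"d":48,"njs":[89,74,57,83]},"f":[[8,49,14,92,78,30,90],[2,7,55],95],"fp":26,"m":83,"z":65}
After op 21 (add /d/njs/3 34): {"d":{"d":48,"njs":[89,74,57,34,83]},"f":[[8,49,14,92,78,30,90],[2,7,55],95],"fp":26,"m":83,"z":65}
After op 22 (add /fp 48): {"d":{"d":48,"njs":[89,74,57,34,83]},"f":[[8,49,14,92,78,30,90],[2,7,55],95],"fp":48,"m":83,"z":65}
After op 23 (replace /d/njs/0 75): {"d":{"d":48,"njs":[75,74,57,34,83]},"f":[[8,49,14,92,78,30,90],[2,7,55],95],"fp":48,"m":83,"z":65}
After op 24 (replace /f/1 6): {"d":{"d":48,"njs":[75,74,57,34,83]},"f":[[8,49,14,92,78,30,90],6,95],"fp":48,"m":83,"z":65}
After op 25 (remove /f/0/5): {"d":{"d":48,"njs":[75,74,57,34,83]},"f":[[8,49,14,92,78,90],6,95],"fp":48,"m":83,"z":65}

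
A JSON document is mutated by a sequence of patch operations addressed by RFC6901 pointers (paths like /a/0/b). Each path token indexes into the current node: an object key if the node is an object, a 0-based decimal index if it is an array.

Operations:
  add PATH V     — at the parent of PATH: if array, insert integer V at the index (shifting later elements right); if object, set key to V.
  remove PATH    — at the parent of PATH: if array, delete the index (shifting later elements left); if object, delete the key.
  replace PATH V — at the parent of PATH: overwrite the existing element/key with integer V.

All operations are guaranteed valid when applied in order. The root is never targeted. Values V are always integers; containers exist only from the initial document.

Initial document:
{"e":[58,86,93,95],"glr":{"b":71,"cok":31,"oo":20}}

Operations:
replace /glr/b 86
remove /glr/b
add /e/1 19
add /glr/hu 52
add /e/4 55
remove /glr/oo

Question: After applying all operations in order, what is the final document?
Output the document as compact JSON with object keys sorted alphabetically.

Answer: {"e":[58,19,86,93,55,95],"glr":{"cok":31,"hu":52}}

Derivation:
After op 1 (replace /glr/b 86): {"e":[58,86,93,95],"glr":{"b":86,"cok":31,"oo":20}}
After op 2 (remove /glr/b): {"e":[58,86,93,95],"glr":{"cok":31,"oo":20}}
After op 3 (add /e/1 19): {"e":[58,19,86,93,95],"glr":{"cok":31,"oo":20}}
After op 4 (add /glr/hu 52): {"e":[58,19,86,93,95],"glr":{"cok":31,"hu":52,"oo":20}}
After op 5 (add /e/4 55): {"e":[58,19,86,93,55,95],"glr":{"cok":31,"hu":52,"oo":20}}
After op 6 (remove /glr/oo): {"e":[58,19,86,93,55,95],"glr":{"cok":31,"hu":52}}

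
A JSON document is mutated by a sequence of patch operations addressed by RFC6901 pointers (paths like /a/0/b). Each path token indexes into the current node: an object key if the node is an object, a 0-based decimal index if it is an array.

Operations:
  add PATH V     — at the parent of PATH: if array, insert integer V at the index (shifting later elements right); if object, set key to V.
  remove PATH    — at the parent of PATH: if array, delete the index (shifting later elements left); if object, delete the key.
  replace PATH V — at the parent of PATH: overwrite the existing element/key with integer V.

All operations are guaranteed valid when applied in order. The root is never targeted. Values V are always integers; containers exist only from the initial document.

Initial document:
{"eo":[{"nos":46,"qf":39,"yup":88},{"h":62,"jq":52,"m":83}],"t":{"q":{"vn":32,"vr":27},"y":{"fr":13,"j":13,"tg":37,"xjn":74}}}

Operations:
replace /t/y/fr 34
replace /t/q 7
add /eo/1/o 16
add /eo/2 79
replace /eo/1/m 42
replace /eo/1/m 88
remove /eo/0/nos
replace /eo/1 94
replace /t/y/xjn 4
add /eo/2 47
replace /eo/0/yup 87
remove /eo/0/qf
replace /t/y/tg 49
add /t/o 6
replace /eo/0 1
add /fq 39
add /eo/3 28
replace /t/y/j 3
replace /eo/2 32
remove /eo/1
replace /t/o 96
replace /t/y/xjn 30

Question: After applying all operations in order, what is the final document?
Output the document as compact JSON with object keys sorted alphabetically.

Answer: {"eo":[1,32,28,79],"fq":39,"t":{"o":96,"q":7,"y":{"fr":34,"j":3,"tg":49,"xjn":30}}}

Derivation:
After op 1 (replace /t/y/fr 34): {"eo":[{"nos":46,"qf":39,"yup":88},{"h":62,"jq":52,"m":83}],"t":{"q":{"vn":32,"vr":27},"y":{"fr":34,"j":13,"tg":37,"xjn":74}}}
After op 2 (replace /t/q 7): {"eo":[{"nos":46,"qf":39,"yup":88},{"h":62,"jq":52,"m":83}],"t":{"q":7,"y":{"fr":34,"j":13,"tg":37,"xjn":74}}}
After op 3 (add /eo/1/o 16): {"eo":[{"nos":46,"qf":39,"yup":88},{"h":62,"jq":52,"m":83,"o":16}],"t":{"q":7,"y":{"fr":34,"j":13,"tg":37,"xjn":74}}}
After op 4 (add /eo/2 79): {"eo":[{"nos":46,"qf":39,"yup":88},{"h":62,"jq":52,"m":83,"o":16},79],"t":{"q":7,"y":{"fr":34,"j":13,"tg":37,"xjn":74}}}
After op 5 (replace /eo/1/m 42): {"eo":[{"nos":46,"qf":39,"yup":88},{"h":62,"jq":52,"m":42,"o":16},79],"t":{"q":7,"y":{"fr":34,"j":13,"tg":37,"xjn":74}}}
After op 6 (replace /eo/1/m 88): {"eo":[{"nos":46,"qf":39,"yup":88},{"h":62,"jq":52,"m":88,"o":16},79],"t":{"q":7,"y":{"fr":34,"j":13,"tg":37,"xjn":74}}}
After op 7 (remove /eo/0/nos): {"eo":[{"qf":39,"yup":88},{"h":62,"jq":52,"m":88,"o":16},79],"t":{"q":7,"y":{"fr":34,"j":13,"tg":37,"xjn":74}}}
After op 8 (replace /eo/1 94): {"eo":[{"qf":39,"yup":88},94,79],"t":{"q":7,"y":{"fr":34,"j":13,"tg":37,"xjn":74}}}
After op 9 (replace /t/y/xjn 4): {"eo":[{"qf":39,"yup":88},94,79],"t":{"q":7,"y":{"fr":34,"j":13,"tg":37,"xjn":4}}}
After op 10 (add /eo/2 47): {"eo":[{"qf":39,"yup":88},94,47,79],"t":{"q":7,"y":{"fr":34,"j":13,"tg":37,"xjn":4}}}
After op 11 (replace /eo/0/yup 87): {"eo":[{"qf":39,"yup":87},94,47,79],"t":{"q":7,"y":{"fr":34,"j":13,"tg":37,"xjn":4}}}
After op 12 (remove /eo/0/qf): {"eo":[{"yup":87},94,47,79],"t":{"q":7,"y":{"fr":34,"j":13,"tg":37,"xjn":4}}}
After op 13 (replace /t/y/tg 49): {"eo":[{"yup":87},94,47,79],"t":{"q":7,"y":{"fr":34,"j":13,"tg":49,"xjn":4}}}
After op 14 (add /t/o 6): {"eo":[{"yup":87},94,47,79],"t":{"o":6,"q":7,"y":{"fr":34,"j":13,"tg":49,"xjn":4}}}
After op 15 (replace /eo/0 1): {"eo":[1,94,47,79],"t":{"o":6,"q":7,"y":{"fr":34,"j":13,"tg":49,"xjn":4}}}
After op 16 (add /fq 39): {"eo":[1,94,47,79],"fq":39,"t":{"o":6,"q":7,"y":{"fr":34,"j":13,"tg":49,"xjn":4}}}
After op 17 (add /eo/3 28): {"eo":[1,94,47,28,79],"fq":39,"t":{"o":6,"q":7,"y":{"fr":34,"j":13,"tg":49,"xjn":4}}}
After op 18 (replace /t/y/j 3): {"eo":[1,94,47,28,79],"fq":39,"t":{"o":6,"q":7,"y":{"fr":34,"j":3,"tg":49,"xjn":4}}}
After op 19 (replace /eo/2 32): {"eo":[1,94,32,28,79],"fq":39,"t":{"o":6,"q":7,"y":{"fr":34,"j":3,"tg":49,"xjn":4}}}
After op 20 (remove /eo/1): {"eo":[1,32,28,79],"fq":39,"t":{"o":6,"q":7,"y":{"fr":34,"j":3,"tg":49,"xjn":4}}}
After op 21 (replace /t/o 96): {"eo":[1,32,28,79],"fq":39,"t":{"o":96,"q":7,"y":{"fr":34,"j":3,"tg":49,"xjn":4}}}
After op 22 (replace /t/y/xjn 30): {"eo":[1,32,28,79],"fq":39,"t":{"o":96,"q":7,"y":{"fr":34,"j":3,"tg":49,"xjn":30}}}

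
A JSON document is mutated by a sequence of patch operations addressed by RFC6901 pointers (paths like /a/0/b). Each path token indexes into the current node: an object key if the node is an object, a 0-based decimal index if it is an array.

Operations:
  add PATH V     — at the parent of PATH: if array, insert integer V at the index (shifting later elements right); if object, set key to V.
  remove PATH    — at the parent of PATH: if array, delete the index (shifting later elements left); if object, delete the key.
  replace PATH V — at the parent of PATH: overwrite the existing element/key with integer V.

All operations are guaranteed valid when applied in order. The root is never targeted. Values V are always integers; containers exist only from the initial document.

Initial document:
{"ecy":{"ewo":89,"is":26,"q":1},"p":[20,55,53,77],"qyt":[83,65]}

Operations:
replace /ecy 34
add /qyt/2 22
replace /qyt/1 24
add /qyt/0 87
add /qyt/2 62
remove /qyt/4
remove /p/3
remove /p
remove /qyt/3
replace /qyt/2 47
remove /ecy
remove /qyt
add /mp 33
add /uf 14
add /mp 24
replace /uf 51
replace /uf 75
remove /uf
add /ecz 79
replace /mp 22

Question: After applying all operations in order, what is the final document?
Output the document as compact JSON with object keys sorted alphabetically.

After op 1 (replace /ecy 34): {"ecy":34,"p":[20,55,53,77],"qyt":[83,65]}
After op 2 (add /qyt/2 22): {"ecy":34,"p":[20,55,53,77],"qyt":[83,65,22]}
After op 3 (replace /qyt/1 24): {"ecy":34,"p":[20,55,53,77],"qyt":[83,24,22]}
After op 4 (add /qyt/0 87): {"ecy":34,"p":[20,55,53,77],"qyt":[87,83,24,22]}
After op 5 (add /qyt/2 62): {"ecy":34,"p":[20,55,53,77],"qyt":[87,83,62,24,22]}
After op 6 (remove /qyt/4): {"ecy":34,"p":[20,55,53,77],"qyt":[87,83,62,24]}
After op 7 (remove /p/3): {"ecy":34,"p":[20,55,53],"qyt":[87,83,62,24]}
After op 8 (remove /p): {"ecy":34,"qyt":[87,83,62,24]}
After op 9 (remove /qyt/3): {"ecy":34,"qyt":[87,83,62]}
After op 10 (replace /qyt/2 47): {"ecy":34,"qyt":[87,83,47]}
After op 11 (remove /ecy): {"qyt":[87,83,47]}
After op 12 (remove /qyt): {}
After op 13 (add /mp 33): {"mp":33}
After op 14 (add /uf 14): {"mp":33,"uf":14}
After op 15 (add /mp 24): {"mp":24,"uf":14}
After op 16 (replace /uf 51): {"mp":24,"uf":51}
After op 17 (replace /uf 75): {"mp":24,"uf":75}
After op 18 (remove /uf): {"mp":24}
After op 19 (add /ecz 79): {"ecz":79,"mp":24}
After op 20 (replace /mp 22): {"ecz":79,"mp":22}

Answer: {"ecz":79,"mp":22}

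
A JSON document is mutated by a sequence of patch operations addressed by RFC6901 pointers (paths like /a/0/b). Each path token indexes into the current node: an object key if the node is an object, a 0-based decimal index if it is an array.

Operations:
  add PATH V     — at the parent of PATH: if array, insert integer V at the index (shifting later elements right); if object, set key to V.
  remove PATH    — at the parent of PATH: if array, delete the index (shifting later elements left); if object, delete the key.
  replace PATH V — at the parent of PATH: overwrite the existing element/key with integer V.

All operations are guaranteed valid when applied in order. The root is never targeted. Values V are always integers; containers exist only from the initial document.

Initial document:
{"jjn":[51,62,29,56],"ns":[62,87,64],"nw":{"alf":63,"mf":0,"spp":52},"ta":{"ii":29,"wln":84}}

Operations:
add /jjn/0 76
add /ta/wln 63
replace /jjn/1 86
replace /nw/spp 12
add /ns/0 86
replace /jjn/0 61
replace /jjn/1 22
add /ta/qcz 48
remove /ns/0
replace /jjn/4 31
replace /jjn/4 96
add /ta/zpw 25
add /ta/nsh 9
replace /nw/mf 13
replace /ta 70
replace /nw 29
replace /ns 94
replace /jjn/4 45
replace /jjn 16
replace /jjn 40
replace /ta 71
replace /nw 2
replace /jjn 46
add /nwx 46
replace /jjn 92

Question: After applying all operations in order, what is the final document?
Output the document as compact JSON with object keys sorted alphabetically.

After op 1 (add /jjn/0 76): {"jjn":[76,51,62,29,56],"ns":[62,87,64],"nw":{"alf":63,"mf":0,"spp":52},"ta":{"ii":29,"wln":84}}
After op 2 (add /ta/wln 63): {"jjn":[76,51,62,29,56],"ns":[62,87,64],"nw":{"alf":63,"mf":0,"spp":52},"ta":{"ii":29,"wln":63}}
After op 3 (replace /jjn/1 86): {"jjn":[76,86,62,29,56],"ns":[62,87,64],"nw":{"alf":63,"mf":0,"spp":52},"ta":{"ii":29,"wln":63}}
After op 4 (replace /nw/spp 12): {"jjn":[76,86,62,29,56],"ns":[62,87,64],"nw":{"alf":63,"mf":0,"spp":12},"ta":{"ii":29,"wln":63}}
After op 5 (add /ns/0 86): {"jjn":[76,86,62,29,56],"ns":[86,62,87,64],"nw":{"alf":63,"mf":0,"spp":12},"ta":{"ii":29,"wln":63}}
After op 6 (replace /jjn/0 61): {"jjn":[61,86,62,29,56],"ns":[86,62,87,64],"nw":{"alf":63,"mf":0,"spp":12},"ta":{"ii":29,"wln":63}}
After op 7 (replace /jjn/1 22): {"jjn":[61,22,62,29,56],"ns":[86,62,87,64],"nw":{"alf":63,"mf":0,"spp":12},"ta":{"ii":29,"wln":63}}
After op 8 (add /ta/qcz 48): {"jjn":[61,22,62,29,56],"ns":[86,62,87,64],"nw":{"alf":63,"mf":0,"spp":12},"ta":{"ii":29,"qcz":48,"wln":63}}
After op 9 (remove /ns/0): {"jjn":[61,22,62,29,56],"ns":[62,87,64],"nw":{"alf":63,"mf":0,"spp":12},"ta":{"ii":29,"qcz":48,"wln":63}}
After op 10 (replace /jjn/4 31): {"jjn":[61,22,62,29,31],"ns":[62,87,64],"nw":{"alf":63,"mf":0,"spp":12},"ta":{"ii":29,"qcz":48,"wln":63}}
After op 11 (replace /jjn/4 96): {"jjn":[61,22,62,29,96],"ns":[62,87,64],"nw":{"alf":63,"mf":0,"spp":12},"ta":{"ii":29,"qcz":48,"wln":63}}
After op 12 (add /ta/zpw 25): {"jjn":[61,22,62,29,96],"ns":[62,87,64],"nw":{"alf":63,"mf":0,"spp":12},"ta":{"ii":29,"qcz":48,"wln":63,"zpw":25}}
After op 13 (add /ta/nsh 9): {"jjn":[61,22,62,29,96],"ns":[62,87,64],"nw":{"alf":63,"mf":0,"spp":12},"ta":{"ii":29,"nsh":9,"qcz":48,"wln":63,"zpw":25}}
After op 14 (replace /nw/mf 13): {"jjn":[61,22,62,29,96],"ns":[62,87,64],"nw":{"alf":63,"mf":13,"spp":12},"ta":{"ii":29,"nsh":9,"qcz":48,"wln":63,"zpw":25}}
After op 15 (replace /ta 70): {"jjn":[61,22,62,29,96],"ns":[62,87,64],"nw":{"alf":63,"mf":13,"spp":12},"ta":70}
After op 16 (replace /nw 29): {"jjn":[61,22,62,29,96],"ns":[62,87,64],"nw":29,"ta":70}
After op 17 (replace /ns 94): {"jjn":[61,22,62,29,96],"ns":94,"nw":29,"ta":70}
After op 18 (replace /jjn/4 45): {"jjn":[61,22,62,29,45],"ns":94,"nw":29,"ta":70}
After op 19 (replace /jjn 16): {"jjn":16,"ns":94,"nw":29,"ta":70}
After op 20 (replace /jjn 40): {"jjn":40,"ns":94,"nw":29,"ta":70}
After op 21 (replace /ta 71): {"jjn":40,"ns":94,"nw":29,"ta":71}
After op 22 (replace /nw 2): {"jjn":40,"ns":94,"nw":2,"ta":71}
After op 23 (replace /jjn 46): {"jjn":46,"ns":94,"nw":2,"ta":71}
After op 24 (add /nwx 46): {"jjn":46,"ns":94,"nw":2,"nwx":46,"ta":71}
After op 25 (replace /jjn 92): {"jjn":92,"ns":94,"nw":2,"nwx":46,"ta":71}

Answer: {"jjn":92,"ns":94,"nw":2,"nwx":46,"ta":71}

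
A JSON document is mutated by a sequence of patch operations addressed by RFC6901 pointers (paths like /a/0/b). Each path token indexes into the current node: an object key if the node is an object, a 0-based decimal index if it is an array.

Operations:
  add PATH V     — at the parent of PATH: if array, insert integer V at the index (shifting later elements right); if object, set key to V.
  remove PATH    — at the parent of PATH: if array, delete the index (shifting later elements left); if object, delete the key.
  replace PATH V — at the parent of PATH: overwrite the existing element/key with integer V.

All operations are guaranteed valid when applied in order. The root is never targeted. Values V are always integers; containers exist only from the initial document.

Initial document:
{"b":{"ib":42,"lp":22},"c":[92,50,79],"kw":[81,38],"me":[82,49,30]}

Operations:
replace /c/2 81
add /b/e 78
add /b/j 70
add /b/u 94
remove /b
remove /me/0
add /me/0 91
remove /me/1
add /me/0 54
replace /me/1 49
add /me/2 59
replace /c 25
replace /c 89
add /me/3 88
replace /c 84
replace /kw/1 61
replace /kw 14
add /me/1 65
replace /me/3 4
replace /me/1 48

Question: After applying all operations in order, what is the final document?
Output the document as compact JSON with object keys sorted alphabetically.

After op 1 (replace /c/2 81): {"b":{"ib":42,"lp":22},"c":[92,50,81],"kw":[81,38],"me":[82,49,30]}
After op 2 (add /b/e 78): {"b":{"e":78,"ib":42,"lp":22},"c":[92,50,81],"kw":[81,38],"me":[82,49,30]}
After op 3 (add /b/j 70): {"b":{"e":78,"ib":42,"j":70,"lp":22},"c":[92,50,81],"kw":[81,38],"me":[82,49,30]}
After op 4 (add /b/u 94): {"b":{"e":78,"ib":42,"j":70,"lp":22,"u":94},"c":[92,50,81],"kw":[81,38],"me":[82,49,30]}
After op 5 (remove /b): {"c":[92,50,81],"kw":[81,38],"me":[82,49,30]}
After op 6 (remove /me/0): {"c":[92,50,81],"kw":[81,38],"me":[49,30]}
After op 7 (add /me/0 91): {"c":[92,50,81],"kw":[81,38],"me":[91,49,30]}
After op 8 (remove /me/1): {"c":[92,50,81],"kw":[81,38],"me":[91,30]}
After op 9 (add /me/0 54): {"c":[92,50,81],"kw":[81,38],"me":[54,91,30]}
After op 10 (replace /me/1 49): {"c":[92,50,81],"kw":[81,38],"me":[54,49,30]}
After op 11 (add /me/2 59): {"c":[92,50,81],"kw":[81,38],"me":[54,49,59,30]}
After op 12 (replace /c 25): {"c":25,"kw":[81,38],"me":[54,49,59,30]}
After op 13 (replace /c 89): {"c":89,"kw":[81,38],"me":[54,49,59,30]}
After op 14 (add /me/3 88): {"c":89,"kw":[81,38],"me":[54,49,59,88,30]}
After op 15 (replace /c 84): {"c":84,"kw":[81,38],"me":[54,49,59,88,30]}
After op 16 (replace /kw/1 61): {"c":84,"kw":[81,61],"me":[54,49,59,88,30]}
After op 17 (replace /kw 14): {"c":84,"kw":14,"me":[54,49,59,88,30]}
After op 18 (add /me/1 65): {"c":84,"kw":14,"me":[54,65,49,59,88,30]}
After op 19 (replace /me/3 4): {"c":84,"kw":14,"me":[54,65,49,4,88,30]}
After op 20 (replace /me/1 48): {"c":84,"kw":14,"me":[54,48,49,4,88,30]}

Answer: {"c":84,"kw":14,"me":[54,48,49,4,88,30]}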